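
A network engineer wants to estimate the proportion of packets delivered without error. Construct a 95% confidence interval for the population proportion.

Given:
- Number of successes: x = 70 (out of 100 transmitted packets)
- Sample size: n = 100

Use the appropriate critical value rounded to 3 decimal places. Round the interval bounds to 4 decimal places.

Sample proportion: p̂ = 70/100 = 0.700000

Check conditions for normal approximation:
  np̂ = 70 ≥ 10 ✓
  n(1-p̂) = 30 ≥ 10 ✓

The sample is large enough, so use a z-interval (normal approximation) for the proportion.

For 95% confidence, z* = 1.96 (from standard normal table)

Standard error: SE = √(p̂(1-p̂)/n) = √(0.700000×0.300000/100) = 0.04582576

Margin of error: E = z* × SE = 1.96 × 0.04582576 = 0.089818

Z-interval: p̂ ± E = 0.700000 ± 0.089818 = (0.610182, 0.789818)

Rounded to 4 decimal places:

(0.6102, 0.7898)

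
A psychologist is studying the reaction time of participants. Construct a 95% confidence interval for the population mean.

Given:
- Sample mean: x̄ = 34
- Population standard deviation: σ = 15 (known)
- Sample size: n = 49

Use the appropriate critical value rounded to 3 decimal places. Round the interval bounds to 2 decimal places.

The population standard deviation σ is known, so use a z-interval (standard normal critical value).

For 95% confidence, z* = 1.96 (from standard normal table)

Standard error: SE = σ/√n = 15/√49 = 2.142857

Margin of error: E = z* × SE = 1.96 × 2.142857 = 4.2000

Z-interval: x̄ ± E = 34 ± 4.2000 = (29.8000, 38.2000)

Rounded to 2 decimal places:

(29.80, 38.20)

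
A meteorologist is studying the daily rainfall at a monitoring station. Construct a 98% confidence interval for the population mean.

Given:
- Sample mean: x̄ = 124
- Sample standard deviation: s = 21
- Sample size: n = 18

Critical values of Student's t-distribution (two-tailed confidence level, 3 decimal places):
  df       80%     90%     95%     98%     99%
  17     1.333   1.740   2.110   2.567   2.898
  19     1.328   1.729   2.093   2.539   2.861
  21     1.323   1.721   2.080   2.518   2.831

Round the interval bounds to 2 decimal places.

The population standard deviation σ is unknown (only the sample standard deviation s is given), so use a t-interval with df = n - 1 = 18 - 1 = 17.

For 98% confidence with df = 17, t* = 2.567 (from t-table)

Standard error: SE = s/√n = 21/√18 = 4.949747

Margin of error: E = t* × SE = 2.567 × 4.949747 = 12.7060

T-interval: x̄ ± E = 124 ± 12.7060 = (111.2940, 136.7060)

Rounded to 2 decimal places:

(111.29, 136.71)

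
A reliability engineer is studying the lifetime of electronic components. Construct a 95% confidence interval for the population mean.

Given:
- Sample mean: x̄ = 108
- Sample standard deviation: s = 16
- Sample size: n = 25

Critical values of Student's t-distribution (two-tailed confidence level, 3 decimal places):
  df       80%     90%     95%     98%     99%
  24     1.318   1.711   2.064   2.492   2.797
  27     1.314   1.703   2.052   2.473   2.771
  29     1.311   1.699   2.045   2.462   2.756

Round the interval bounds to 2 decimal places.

The population standard deviation σ is unknown (only the sample standard deviation s is given), so use a t-interval with df = n - 1 = 25 - 1 = 24.

For 95% confidence with df = 24, t* = 2.064 (from t-table)

Standard error: SE = s/√n = 16/√25 = 3.200000

Margin of error: E = t* × SE = 2.064 × 3.200000 = 6.6048

T-interval: x̄ ± E = 108 ± 6.6048 = (101.3952, 114.6048)

Rounded to 2 decimal places:

(101.40, 114.60)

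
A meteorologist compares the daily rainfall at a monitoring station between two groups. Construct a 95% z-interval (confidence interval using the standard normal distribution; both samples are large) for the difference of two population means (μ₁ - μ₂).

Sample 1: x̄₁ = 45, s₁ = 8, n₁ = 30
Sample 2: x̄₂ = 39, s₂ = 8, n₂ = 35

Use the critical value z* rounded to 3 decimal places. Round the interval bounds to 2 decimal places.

Both samples are large (n₁ = 30 ≥ 30, n₂ = 35 ≥ 30), so a z-interval for the difference of means applies.

Point estimate: x̄₁ - x̄₂ = 45 - 39 = 6

Standard error: SE = √(s₁²/n₁ + s₂²/n₂)
= √(8²/30 + 8²/35)
= √(2.133333 + 1.828571)
= 1.990453

For 95% confidence, z* = 1.96 (from standard normal table)
Margin of error: E = z* × SE = 1.96 × 1.990453 = 3.9013

Z-interval: (x̄₁ - x̄₂) ± E = 6 ± 3.9013 = (2.0987, 9.9013)

Rounded to 2 decimal places:

(2.10, 9.90)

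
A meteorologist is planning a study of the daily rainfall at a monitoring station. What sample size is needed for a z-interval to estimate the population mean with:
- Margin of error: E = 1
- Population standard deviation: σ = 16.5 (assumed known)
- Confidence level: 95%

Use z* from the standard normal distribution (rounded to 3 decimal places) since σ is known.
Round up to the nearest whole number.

Using z* since population σ is known (z-interval formula).

For 95% confidence, z* = 1.96 (from standard normal table)

Sample size formula for z-interval: n = (z*σ/E)²

n = (1.96 × 16.5 / 1)²
  = (32.340000)²
  = 1045.8756

Round up to the nearest whole number: n = 1046

1046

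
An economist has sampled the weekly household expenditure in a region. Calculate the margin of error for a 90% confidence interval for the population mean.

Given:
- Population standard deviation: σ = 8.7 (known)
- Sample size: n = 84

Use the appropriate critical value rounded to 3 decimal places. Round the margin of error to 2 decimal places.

The population standard deviation σ is known, so use the z-interval margin of error formula.

For 90% confidence, z* = 1.645 (from standard normal table)

Margin of error formula for z-interval: E = z* × σ/√n

E = 1.645 × 8.7/√84
  = 1.645 × 0.949248
  = 1.5615

Rounded to 2 decimal places:

1.56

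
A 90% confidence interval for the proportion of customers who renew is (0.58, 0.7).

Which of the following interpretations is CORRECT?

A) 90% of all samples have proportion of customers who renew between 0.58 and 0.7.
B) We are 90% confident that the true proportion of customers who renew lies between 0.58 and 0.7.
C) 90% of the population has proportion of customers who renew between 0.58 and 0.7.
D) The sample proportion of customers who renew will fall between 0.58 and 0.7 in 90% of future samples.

A confidence interval represents our confidence in the procedure, not a probability statement about the parameter.

Key concept: If we repeated this sampling process many times and computed a 90% CI each time, about 90% of those intervals would contain the true population parameter.

For this specific interval (0.58, 0.7):
- Midpoint (point estimate): 0.64
- Margin of error: 0.06

The correct interpretation is the one stating confidence that the true parameter lies in the interval — option B.

B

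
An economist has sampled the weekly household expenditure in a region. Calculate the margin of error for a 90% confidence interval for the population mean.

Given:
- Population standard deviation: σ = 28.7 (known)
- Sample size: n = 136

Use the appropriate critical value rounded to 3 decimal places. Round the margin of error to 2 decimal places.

The population standard deviation σ is known, so use the z-interval margin of error formula.

For 90% confidence, z* = 1.645 (from standard normal table)

Margin of error formula for z-interval: E = z* × σ/√n

E = 1.645 × 28.7/√136
  = 1.645 × 2.461005
  = 4.0484

Rounded to 2 decimal places:

4.05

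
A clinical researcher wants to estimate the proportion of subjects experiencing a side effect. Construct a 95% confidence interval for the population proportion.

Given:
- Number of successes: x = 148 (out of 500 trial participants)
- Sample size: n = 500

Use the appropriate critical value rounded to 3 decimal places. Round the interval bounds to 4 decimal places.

Sample proportion: p̂ = 148/500 = 0.296000

Check conditions for normal approximation:
  np̂ = 148 ≥ 10 ✓
  n(1-p̂) = 352 ≥ 10 ✓

The sample is large enough, so use a z-interval (normal approximation) for the proportion.

For 95% confidence, z* = 1.96 (from standard normal table)

Standard error: SE = √(p̂(1-p̂)/n) = √(0.296000×0.704000/500) = 0.02041490

Margin of error: E = z* × SE = 1.96 × 0.02041490 = 0.040013

Z-interval: p̂ ± E = 0.296000 ± 0.040013 = (0.255987, 0.336013)

Rounded to 4 decimal places:

(0.2560, 0.3360)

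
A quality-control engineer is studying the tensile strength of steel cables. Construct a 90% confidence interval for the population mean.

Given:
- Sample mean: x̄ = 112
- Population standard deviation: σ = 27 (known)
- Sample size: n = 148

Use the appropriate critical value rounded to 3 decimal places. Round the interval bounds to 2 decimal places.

The population standard deviation σ is known, so use a z-interval (standard normal critical value).

For 90% confidence, z* = 1.645 (from standard normal table)

Standard error: SE = σ/√n = 27/√148 = 2.219386

Margin of error: E = z* × SE = 1.645 × 2.219386 = 3.6509

Z-interval: x̄ ± E = 112 ± 3.6509 = (108.3491, 115.6509)

Rounded to 2 decimal places:

(108.35, 115.65)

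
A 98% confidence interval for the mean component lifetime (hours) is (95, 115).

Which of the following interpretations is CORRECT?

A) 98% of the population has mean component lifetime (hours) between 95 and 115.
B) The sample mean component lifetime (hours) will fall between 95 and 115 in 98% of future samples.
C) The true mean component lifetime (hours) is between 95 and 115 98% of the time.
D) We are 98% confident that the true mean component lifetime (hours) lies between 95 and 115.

A confidence interval represents our confidence in the procedure, not a probability statement about the parameter.

Key concept: If we repeated this sampling process many times and computed a 98% CI each time, about 98% of those intervals would contain the true population parameter.

For this specific interval (95, 115):
- Midpoint (point estimate): 105
- Margin of error: 10

The correct interpretation is the one stating confidence that the true parameter lies in the interval — option D.

D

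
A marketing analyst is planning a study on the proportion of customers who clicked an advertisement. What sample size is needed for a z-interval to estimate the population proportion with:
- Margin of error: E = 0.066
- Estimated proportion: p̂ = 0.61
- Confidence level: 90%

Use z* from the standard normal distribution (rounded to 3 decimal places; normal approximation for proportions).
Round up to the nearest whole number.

Using z* for proportion z-interval (normal approximation).

For 90% confidence, z* = 1.645 (from standard normal table)

Sample size formula for proportion z-interval: n = z*²p̂(1-p̂)/E²

n = 1.645² × 0.61 × 0.39 / 0.066²
  = 2.706025 × 0.2379 / 0.004356
  = 147.7877

Round up to the nearest whole number: n = 148

148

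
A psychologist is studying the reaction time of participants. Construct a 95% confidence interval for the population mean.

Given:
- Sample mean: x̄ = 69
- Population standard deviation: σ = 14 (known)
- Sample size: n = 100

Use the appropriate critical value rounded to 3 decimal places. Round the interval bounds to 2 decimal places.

The population standard deviation σ is known, so use a z-interval (standard normal critical value).

For 95% confidence, z* = 1.96 (from standard normal table)

Standard error: SE = σ/√n = 14/√100 = 1.400000

Margin of error: E = z* × SE = 1.96 × 1.400000 = 2.7440

Z-interval: x̄ ± E = 69 ± 2.7440 = (66.2560, 71.7440)

Rounded to 2 decimal places:

(66.26, 71.74)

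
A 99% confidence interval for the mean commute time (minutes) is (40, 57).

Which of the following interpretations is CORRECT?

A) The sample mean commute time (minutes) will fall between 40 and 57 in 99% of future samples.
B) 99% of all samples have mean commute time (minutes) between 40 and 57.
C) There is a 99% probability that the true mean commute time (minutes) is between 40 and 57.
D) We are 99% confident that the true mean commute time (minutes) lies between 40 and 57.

A confidence interval represents our confidence in the procedure, not a probability statement about the parameter.

Key concept: If we repeated this sampling process many times and computed a 99% CI each time, about 99% of those intervals would contain the true population parameter.

For this specific interval (40, 57):
- Midpoint (point estimate): 48.5
- Margin of error: 8.5

The correct interpretation is the one stating confidence that the true parameter lies in the interval — option D.

D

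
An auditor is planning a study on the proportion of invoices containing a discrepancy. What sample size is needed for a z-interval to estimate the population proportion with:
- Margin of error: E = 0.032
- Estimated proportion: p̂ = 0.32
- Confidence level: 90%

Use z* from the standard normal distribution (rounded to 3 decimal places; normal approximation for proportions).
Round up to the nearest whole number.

Using z* for proportion z-interval (normal approximation).

For 90% confidence, z* = 1.645 (from standard normal table)

Sample size formula for proportion z-interval: n = z*²p̂(1-p̂)/E²

n = 1.645² × 0.32 × 0.68 / 0.032²
  = 2.706025 × 0.2176 / 0.001024
  = 575.0303

Round up to the nearest whole number: n = 576

576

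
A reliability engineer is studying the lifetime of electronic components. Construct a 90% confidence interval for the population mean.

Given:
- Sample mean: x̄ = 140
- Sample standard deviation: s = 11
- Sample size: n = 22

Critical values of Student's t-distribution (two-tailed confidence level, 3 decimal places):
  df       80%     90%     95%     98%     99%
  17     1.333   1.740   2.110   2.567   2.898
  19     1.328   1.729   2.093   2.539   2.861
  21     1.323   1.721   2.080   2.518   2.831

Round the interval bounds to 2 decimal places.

The population standard deviation σ is unknown (only the sample standard deviation s is given), so use a t-interval with df = n - 1 = 22 - 1 = 21.

For 90% confidence with df = 21, t* = 1.721 (from t-table)

Standard error: SE = s/√n = 11/√22 = 2.345208

Margin of error: E = t* × SE = 1.721 × 2.345208 = 4.0361

T-interval: x̄ ± E = 140 ± 4.0361 = (135.9639, 144.0361)

Rounded to 2 decimal places:

(135.96, 144.04)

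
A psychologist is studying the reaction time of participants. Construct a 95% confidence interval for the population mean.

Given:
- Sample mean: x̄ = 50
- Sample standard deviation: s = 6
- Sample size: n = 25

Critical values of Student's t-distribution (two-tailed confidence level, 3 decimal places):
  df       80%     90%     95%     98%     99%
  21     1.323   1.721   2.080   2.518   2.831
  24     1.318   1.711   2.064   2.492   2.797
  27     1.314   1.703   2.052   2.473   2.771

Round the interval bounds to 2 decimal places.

The population standard deviation σ is unknown (only the sample standard deviation s is given), so use a t-interval with df = n - 1 = 25 - 1 = 24.

For 95% confidence with df = 24, t* = 2.064 (from t-table)

Standard error: SE = s/√n = 6/√25 = 1.200000

Margin of error: E = t* × SE = 2.064 × 1.200000 = 2.4768

T-interval: x̄ ± E = 50 ± 2.4768 = (47.5232, 52.4768)

Rounded to 2 decimal places:

(47.52, 52.48)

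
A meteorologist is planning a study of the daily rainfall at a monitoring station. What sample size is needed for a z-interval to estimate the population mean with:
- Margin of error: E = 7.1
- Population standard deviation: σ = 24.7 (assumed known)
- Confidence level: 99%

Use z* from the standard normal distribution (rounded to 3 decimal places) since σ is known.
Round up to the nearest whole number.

Using z* since population σ is known (z-interval formula).

For 99% confidence, z* = 2.576 (from standard normal table)

Sample size formula for z-interval: n = (z*σ/E)²

n = (2.576 × 24.7 / 7.1)²
  = (8.961577)²
  = 80.3099

Round up to the nearest whole number: n = 81

81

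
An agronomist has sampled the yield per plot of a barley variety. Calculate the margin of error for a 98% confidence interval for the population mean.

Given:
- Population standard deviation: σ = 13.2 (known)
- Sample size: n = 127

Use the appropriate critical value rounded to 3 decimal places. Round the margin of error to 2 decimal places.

The population standard deviation σ is known, so use the z-interval margin of error formula.

For 98% confidence, z* = 2.326 (from standard normal table)

Margin of error formula for z-interval: E = z* × σ/√n

E = 2.326 × 13.2/√127
  = 2.326 × 1.171311
  = 2.7245

Rounded to 2 decimal places:

2.72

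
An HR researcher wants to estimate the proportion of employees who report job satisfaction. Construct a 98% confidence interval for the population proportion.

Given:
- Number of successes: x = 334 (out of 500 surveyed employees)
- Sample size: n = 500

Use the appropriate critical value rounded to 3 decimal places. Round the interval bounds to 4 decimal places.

Sample proportion: p̂ = 334/500 = 0.668000

Check conditions for normal approximation:
  np̂ = 334 ≥ 10 ✓
  n(1-p̂) = 166 ≥ 10 ✓

The sample is large enough, so use a z-interval (normal approximation) for the proportion.

For 98% confidence, z* = 2.326 (from standard normal table)

Standard error: SE = √(p̂(1-p̂)/n) = √(0.668000×0.332000/500) = 0.02106067

Margin of error: E = z* × SE = 2.326 × 0.02106067 = 0.048987

Z-interval: p̂ ± E = 0.668000 ± 0.048987 = (0.619013, 0.716987)

Rounded to 4 decimal places:

(0.6190, 0.7170)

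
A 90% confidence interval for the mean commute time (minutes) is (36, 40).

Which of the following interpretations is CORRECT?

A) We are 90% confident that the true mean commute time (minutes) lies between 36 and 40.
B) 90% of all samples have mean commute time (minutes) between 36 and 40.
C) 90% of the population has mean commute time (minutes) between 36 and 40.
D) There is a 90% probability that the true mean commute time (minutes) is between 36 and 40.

A confidence interval represents our confidence in the procedure, not a probability statement about the parameter.

Key concept: If we repeated this sampling process many times and computed a 90% CI each time, about 90% of those intervals would contain the true population parameter.

For this specific interval (36, 40):
- Midpoint (point estimate): 38
- Margin of error: 2

The correct interpretation is the one stating confidence that the true parameter lies in the interval — option A.

A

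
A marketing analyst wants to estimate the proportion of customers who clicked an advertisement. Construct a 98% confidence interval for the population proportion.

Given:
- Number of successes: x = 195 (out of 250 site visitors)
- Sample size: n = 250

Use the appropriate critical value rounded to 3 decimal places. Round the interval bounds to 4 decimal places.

Sample proportion: p̂ = 195/250 = 0.780000

Check conditions for normal approximation:
  np̂ = 195 ≥ 10 ✓
  n(1-p̂) = 55 ≥ 10 ✓

The sample is large enough, so use a z-interval (normal approximation) for the proportion.

For 98% confidence, z* = 2.326 (from standard normal table)

Standard error: SE = √(p̂(1-p̂)/n) = √(0.780000×0.220000/250) = 0.02619924

Margin of error: E = z* × SE = 2.326 × 0.02619924 = 0.060939

Z-interval: p̂ ± E = 0.780000 ± 0.060939 = (0.719061, 0.840939)

Rounded to 4 decimal places:

(0.7191, 0.8409)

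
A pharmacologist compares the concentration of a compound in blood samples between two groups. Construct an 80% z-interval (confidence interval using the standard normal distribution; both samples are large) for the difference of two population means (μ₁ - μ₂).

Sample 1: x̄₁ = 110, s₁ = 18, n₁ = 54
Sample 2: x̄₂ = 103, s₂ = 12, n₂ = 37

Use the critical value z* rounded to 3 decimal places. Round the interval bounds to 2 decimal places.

Both samples are large (n₁ = 54 ≥ 30, n₂ = 37 ≥ 30), so a z-interval for the difference of means applies.

Point estimate: x̄₁ - x̄₂ = 110 - 103 = 7

Standard error: SE = √(s₁²/n₁ + s₂²/n₂)
= √(18²/54 + 12²/37)
= √(6.000000 + 3.891892)
= 3.145138

For 80% confidence, z* = 1.282 (from standard normal table)
Margin of error: E = z* × SE = 1.282 × 3.145138 = 4.0321

Z-interval: (x̄₁ - x̄₂) ± E = 7 ± 4.0321 = (2.9679, 11.0321)

Rounded to 2 decimal places:

(2.97, 11.03)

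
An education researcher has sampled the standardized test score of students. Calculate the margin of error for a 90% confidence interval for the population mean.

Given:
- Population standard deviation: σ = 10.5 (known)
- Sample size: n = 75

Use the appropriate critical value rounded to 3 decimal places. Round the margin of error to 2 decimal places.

The population standard deviation σ is known, so use the z-interval margin of error formula.

For 90% confidence, z* = 1.645 (from standard normal table)

Margin of error formula for z-interval: E = z* × σ/√n

E = 1.645 × 10.5/√75
  = 1.645 × 1.212436
  = 1.9945

Rounded to 2 decimal places:

1.99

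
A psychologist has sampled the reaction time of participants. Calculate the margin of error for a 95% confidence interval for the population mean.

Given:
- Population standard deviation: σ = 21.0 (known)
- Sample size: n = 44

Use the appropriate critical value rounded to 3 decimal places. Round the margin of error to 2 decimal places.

The population standard deviation σ is known, so use the z-interval margin of error formula.

For 95% confidence, z* = 1.96 (from standard normal table)

Margin of error formula for z-interval: E = z* × σ/√n

E = 1.96 × 21.0/√44
  = 1.96 × 3.165869
  = 6.2051

Rounded to 2 decimal places:

6.21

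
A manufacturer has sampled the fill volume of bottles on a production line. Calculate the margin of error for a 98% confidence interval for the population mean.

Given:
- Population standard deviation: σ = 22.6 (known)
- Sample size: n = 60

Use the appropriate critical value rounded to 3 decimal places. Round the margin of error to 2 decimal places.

The population standard deviation σ is known, so use the z-interval margin of error formula.

For 98% confidence, z* = 2.326 (from standard normal table)

Margin of error formula for z-interval: E = z* × σ/√n

E = 2.326 × 22.6/√60
  = 2.326 × 2.917647
  = 6.7864

Rounded to 2 decimal places:

6.79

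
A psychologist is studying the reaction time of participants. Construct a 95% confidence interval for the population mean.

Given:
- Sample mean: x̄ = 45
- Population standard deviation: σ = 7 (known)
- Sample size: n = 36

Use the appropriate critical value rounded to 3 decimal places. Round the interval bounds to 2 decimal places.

The population standard deviation σ is known, so use a z-interval (standard normal critical value).

For 95% confidence, z* = 1.96 (from standard normal table)

Standard error: SE = σ/√n = 7/√36 = 1.166667

Margin of error: E = z* × SE = 1.96 × 1.166667 = 2.2867

Z-interval: x̄ ± E = 45 ± 2.2867 = (42.7133, 47.2867)

Rounded to 2 decimal places:

(42.71, 47.29)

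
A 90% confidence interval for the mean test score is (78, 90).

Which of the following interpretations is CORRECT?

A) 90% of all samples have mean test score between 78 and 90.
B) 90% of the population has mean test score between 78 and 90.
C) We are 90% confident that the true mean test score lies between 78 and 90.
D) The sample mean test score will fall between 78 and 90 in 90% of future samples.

A confidence interval represents our confidence in the procedure, not a probability statement about the parameter.

Key concept: If we repeated this sampling process many times and computed a 90% CI each time, about 90% of those intervals would contain the true population parameter.

For this specific interval (78, 90):
- Midpoint (point estimate): 84
- Margin of error: 6

The correct interpretation is the one stating confidence that the true parameter lies in the interval — option C.

C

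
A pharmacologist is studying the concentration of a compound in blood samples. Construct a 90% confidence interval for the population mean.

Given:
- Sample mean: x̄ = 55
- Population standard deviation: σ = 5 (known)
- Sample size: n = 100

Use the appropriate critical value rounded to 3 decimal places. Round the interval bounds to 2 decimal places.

The population standard deviation σ is known, so use a z-interval (standard normal critical value).

For 90% confidence, z* = 1.645 (from standard normal table)

Standard error: SE = σ/√n = 5/√100 = 0.500000

Margin of error: E = z* × SE = 1.645 × 0.500000 = 0.8225

Z-interval: x̄ ± E = 55 ± 0.8225 = (54.1775, 55.8225)

Rounded to 2 decimal places:

(54.18, 55.82)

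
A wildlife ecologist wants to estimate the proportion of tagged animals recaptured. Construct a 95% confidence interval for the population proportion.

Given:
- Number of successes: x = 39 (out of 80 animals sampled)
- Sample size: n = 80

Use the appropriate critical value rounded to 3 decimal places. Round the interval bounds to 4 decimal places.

Sample proportion: p̂ = 39/80 = 0.487500

Check conditions for normal approximation:
  np̂ = 39 ≥ 10 ✓
  n(1-p̂) = 41 ≥ 10 ✓

The sample is large enough, so use a z-interval (normal approximation) for the proportion.

For 95% confidence, z* = 1.96 (from standard normal table)

Standard error: SE = √(p̂(1-p̂)/n) = √(0.487500×0.512500/80) = 0.05588423

Margin of error: E = z* × SE = 1.96 × 0.05588423 = 0.109533

Z-interval: p̂ ± E = 0.487500 ± 0.109533 = (0.377967, 0.597033)

Rounded to 4 decimal places:

(0.3780, 0.5970)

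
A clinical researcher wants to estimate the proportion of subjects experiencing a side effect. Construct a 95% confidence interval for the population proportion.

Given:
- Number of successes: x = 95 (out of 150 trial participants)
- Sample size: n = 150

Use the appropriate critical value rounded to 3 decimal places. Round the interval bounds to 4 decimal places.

Sample proportion: p̂ = 95/150 = 0.633333

Check conditions for normal approximation:
  np̂ = 95 ≥ 10 ✓
  n(1-p̂) = 55 ≥ 10 ✓

The sample is large enough, so use a z-interval (normal approximation) for the proportion.

For 95% confidence, z* = 1.96 (from standard normal table)

Standard error: SE = √(p̂(1-p̂)/n) = √(0.633333×0.366667/150) = 0.03934651

Margin of error: E = z* × SE = 1.96 × 0.03934651 = 0.077119

Z-interval: p̂ ± E = 0.633333 ± 0.077119 = (0.556214, 0.710453)

Rounded to 4 decimal places:

(0.5562, 0.7105)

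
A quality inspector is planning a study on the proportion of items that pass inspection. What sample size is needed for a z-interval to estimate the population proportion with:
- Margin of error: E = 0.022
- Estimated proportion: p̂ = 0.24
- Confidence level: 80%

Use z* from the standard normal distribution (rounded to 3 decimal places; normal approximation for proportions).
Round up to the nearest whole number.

Using z* for proportion z-interval (normal approximation).

For 80% confidence, z* = 1.282 (from standard normal table)

Sample size formula for proportion z-interval: n = z*²p̂(1-p̂)/E²

n = 1.282² × 0.24 × 0.76 / 0.022²
  = 1.643524 × 0.1824 / 0.000484
  = 619.3776

Round up to the nearest whole number: n = 620

620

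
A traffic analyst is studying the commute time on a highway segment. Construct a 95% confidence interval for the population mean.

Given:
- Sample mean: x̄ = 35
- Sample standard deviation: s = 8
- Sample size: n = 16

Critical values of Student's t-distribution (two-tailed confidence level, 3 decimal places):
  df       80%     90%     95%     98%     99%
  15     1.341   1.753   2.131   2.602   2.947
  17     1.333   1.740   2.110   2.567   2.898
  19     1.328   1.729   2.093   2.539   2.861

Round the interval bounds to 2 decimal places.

The population standard deviation σ is unknown (only the sample standard deviation s is given), so use a t-interval with df = n - 1 = 16 - 1 = 15.

For 95% confidence with df = 15, t* = 2.131 (from t-table)

Standard error: SE = s/√n = 8/√16 = 2.000000

Margin of error: E = t* × SE = 2.131 × 2.000000 = 4.2620

T-interval: x̄ ± E = 35 ± 4.2620 = (30.7380, 39.2620)

Rounded to 2 decimal places:

(30.74, 39.26)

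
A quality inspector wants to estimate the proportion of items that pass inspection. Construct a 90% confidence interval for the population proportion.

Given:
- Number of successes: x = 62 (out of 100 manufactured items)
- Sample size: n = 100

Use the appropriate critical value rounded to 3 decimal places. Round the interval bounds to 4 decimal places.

Sample proportion: p̂ = 62/100 = 0.620000

Check conditions for normal approximation:
  np̂ = 62 ≥ 10 ✓
  n(1-p̂) = 38 ≥ 10 ✓

The sample is large enough, so use a z-interval (normal approximation) for the proportion.

For 90% confidence, z* = 1.645 (from standard normal table)

Standard error: SE = √(p̂(1-p̂)/n) = √(0.620000×0.380000/100) = 0.04853864

Margin of error: E = z* × SE = 1.645 × 0.04853864 = 0.079846

Z-interval: p̂ ± E = 0.620000 ± 0.079846 = (0.540154, 0.699846)

Rounded to 4 decimal places:

(0.5402, 0.6998)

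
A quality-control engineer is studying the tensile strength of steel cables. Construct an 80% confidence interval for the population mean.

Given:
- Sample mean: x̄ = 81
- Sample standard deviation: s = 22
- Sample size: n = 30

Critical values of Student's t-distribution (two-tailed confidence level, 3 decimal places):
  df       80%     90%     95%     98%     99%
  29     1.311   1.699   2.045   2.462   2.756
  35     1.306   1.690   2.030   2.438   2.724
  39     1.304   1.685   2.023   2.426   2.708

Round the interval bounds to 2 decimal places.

The population standard deviation σ is unknown (only the sample standard deviation s is given), so use a t-interval with df = n - 1 = 30 - 1 = 29.

For 80% confidence with df = 29, t* = 1.311 (from t-table)

Standard error: SE = s/√n = 22/√30 = 4.016632

Margin of error: E = t* × SE = 1.311 × 4.016632 = 5.2658

T-interval: x̄ ± E = 81 ± 5.2658 = (75.7342, 86.2658)

Rounded to 2 decimal places:

(75.73, 86.27)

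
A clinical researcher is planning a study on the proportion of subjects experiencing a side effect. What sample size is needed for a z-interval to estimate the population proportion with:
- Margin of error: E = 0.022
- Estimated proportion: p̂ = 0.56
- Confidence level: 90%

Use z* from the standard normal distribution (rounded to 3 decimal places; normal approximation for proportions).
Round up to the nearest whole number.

Using z* for proportion z-interval (normal approximation).

For 90% confidence, z* = 1.645 (from standard normal table)

Sample size formula for proportion z-interval: n = z*²p̂(1-p̂)/E²

n = 1.645² × 0.56 × 0.44 / 0.022²
  = 2.706025 × 0.2464 / 0.000484
  = 1377.6127

Round up to the nearest whole number: n = 1378

1378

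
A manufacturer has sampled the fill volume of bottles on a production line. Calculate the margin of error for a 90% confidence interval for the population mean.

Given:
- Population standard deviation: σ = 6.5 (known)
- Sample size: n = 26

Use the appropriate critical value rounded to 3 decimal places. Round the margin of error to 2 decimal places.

The population standard deviation σ is known, so use the z-interval margin of error formula.

For 90% confidence, z* = 1.645 (from standard normal table)

Margin of error formula for z-interval: E = z* × σ/√n

E = 1.645 × 6.5/√26
  = 1.645 × 1.274755
  = 2.0970

Rounded to 2 decimal places:

2.10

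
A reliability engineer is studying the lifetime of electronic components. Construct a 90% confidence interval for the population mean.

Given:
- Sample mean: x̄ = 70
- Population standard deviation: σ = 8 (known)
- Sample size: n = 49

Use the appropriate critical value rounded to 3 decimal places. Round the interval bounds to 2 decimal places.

The population standard deviation σ is known, so use a z-interval (standard normal critical value).

For 90% confidence, z* = 1.645 (from standard normal table)

Standard error: SE = σ/√n = 8/√49 = 1.142857

Margin of error: E = z* × SE = 1.645 × 1.142857 = 1.8800

Z-interval: x̄ ± E = 70 ± 1.8800 = (68.1200, 71.8800)

Rounded to 2 decimal places:

(68.12, 71.88)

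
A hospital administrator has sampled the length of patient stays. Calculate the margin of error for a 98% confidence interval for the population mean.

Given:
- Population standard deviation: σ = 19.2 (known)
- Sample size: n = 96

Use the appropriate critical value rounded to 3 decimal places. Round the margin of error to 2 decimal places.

The population standard deviation σ is known, so use the z-interval margin of error formula.

For 98% confidence, z* = 2.326 (from standard normal table)

Margin of error formula for z-interval: E = z* × σ/√n

E = 2.326 × 19.2/√96
  = 2.326 × 1.959592
  = 4.5580

Rounded to 2 decimal places:

4.56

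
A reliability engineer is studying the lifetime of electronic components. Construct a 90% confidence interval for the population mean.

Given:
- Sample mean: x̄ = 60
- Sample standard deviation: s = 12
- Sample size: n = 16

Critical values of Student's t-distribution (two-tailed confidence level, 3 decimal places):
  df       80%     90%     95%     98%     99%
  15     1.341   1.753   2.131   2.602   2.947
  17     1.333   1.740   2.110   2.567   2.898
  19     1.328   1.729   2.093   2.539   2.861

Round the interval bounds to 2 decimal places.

The population standard deviation σ is unknown (only the sample standard deviation s is given), so use a t-interval with df = n - 1 = 16 - 1 = 15.

For 90% confidence with df = 15, t* = 1.753 (from t-table)

Standard error: SE = s/√n = 12/√16 = 3.000000

Margin of error: E = t* × SE = 1.753 × 3.000000 = 5.2590

T-interval: x̄ ± E = 60 ± 5.2590 = (54.7410, 65.2590)

Rounded to 2 decimal places:

(54.74, 65.26)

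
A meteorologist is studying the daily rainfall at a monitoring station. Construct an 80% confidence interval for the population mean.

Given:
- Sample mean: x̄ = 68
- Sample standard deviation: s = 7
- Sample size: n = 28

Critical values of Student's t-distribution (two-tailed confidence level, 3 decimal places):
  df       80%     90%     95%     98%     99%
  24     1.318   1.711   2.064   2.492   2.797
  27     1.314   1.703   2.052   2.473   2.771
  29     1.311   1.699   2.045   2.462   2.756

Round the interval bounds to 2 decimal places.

The population standard deviation σ is unknown (only the sample standard deviation s is given), so use a t-interval with df = n - 1 = 28 - 1 = 27.

For 80% confidence with df = 27, t* = 1.314 (from t-table)

Standard error: SE = s/√n = 7/√28 = 1.322876

Margin of error: E = t* × SE = 1.314 × 1.322876 = 1.7383

T-interval: x̄ ± E = 68 ± 1.7383 = (66.2617, 69.7383)

Rounded to 2 decimal places:

(66.26, 69.74)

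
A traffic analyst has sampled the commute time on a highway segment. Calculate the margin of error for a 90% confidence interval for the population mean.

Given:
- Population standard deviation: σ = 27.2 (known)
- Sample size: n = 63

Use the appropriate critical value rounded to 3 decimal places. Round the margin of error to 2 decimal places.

The population standard deviation σ is known, so use the z-interval margin of error formula.

For 90% confidence, z* = 1.645 (from standard normal table)

Margin of error formula for z-interval: E = z* × σ/√n

E = 1.645 × 27.2/√63
  = 1.645 × 3.426878
  = 5.6372

Rounded to 2 decimal places:

5.64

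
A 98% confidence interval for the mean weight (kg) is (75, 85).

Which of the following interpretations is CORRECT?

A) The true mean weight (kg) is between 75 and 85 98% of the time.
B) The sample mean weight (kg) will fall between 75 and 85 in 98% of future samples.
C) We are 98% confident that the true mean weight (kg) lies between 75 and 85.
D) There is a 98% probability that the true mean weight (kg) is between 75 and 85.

A confidence interval represents our confidence in the procedure, not a probability statement about the parameter.

Key concept: If we repeated this sampling process many times and computed a 98% CI each time, about 98% of those intervals would contain the true population parameter.

For this specific interval (75, 85):
- Midpoint (point estimate): 80
- Margin of error: 5

The correct interpretation is the one stating confidence that the true parameter lies in the interval — option C.

C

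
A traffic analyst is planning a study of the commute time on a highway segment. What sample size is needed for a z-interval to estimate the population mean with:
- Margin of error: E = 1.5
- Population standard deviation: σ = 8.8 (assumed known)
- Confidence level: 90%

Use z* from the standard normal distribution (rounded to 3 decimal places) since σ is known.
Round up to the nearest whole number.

Using z* since population σ is known (z-interval formula).

For 90% confidence, z* = 1.645 (from standard normal table)

Sample size formula for z-interval: n = (z*σ/E)²

n = (1.645 × 8.8 / 1.5)²
  = (9.650667)²
  = 93.1354

Round up to the nearest whole number: n = 94

94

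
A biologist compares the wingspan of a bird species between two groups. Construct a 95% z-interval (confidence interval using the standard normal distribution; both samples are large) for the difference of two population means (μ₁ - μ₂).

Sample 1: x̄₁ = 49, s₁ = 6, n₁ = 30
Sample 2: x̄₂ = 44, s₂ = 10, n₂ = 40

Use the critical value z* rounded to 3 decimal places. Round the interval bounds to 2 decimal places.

Both samples are large (n₁ = 30 ≥ 30, n₂ = 40 ≥ 30), so a z-interval for the difference of means applies.

Point estimate: x̄₁ - x̄₂ = 49 - 44 = 5

Standard error: SE = √(s₁²/n₁ + s₂²/n₂)
= √(6²/30 + 10²/40)
= √(1.200000 + 2.500000)
= 1.923538

For 95% confidence, z* = 1.96 (from standard normal table)
Margin of error: E = z* × SE = 1.96 × 1.923538 = 3.7701

Z-interval: (x̄₁ - x̄₂) ± E = 5 ± 3.7701 = (1.2299, 8.7701)

Rounded to 2 decimal places:

(1.23, 8.77)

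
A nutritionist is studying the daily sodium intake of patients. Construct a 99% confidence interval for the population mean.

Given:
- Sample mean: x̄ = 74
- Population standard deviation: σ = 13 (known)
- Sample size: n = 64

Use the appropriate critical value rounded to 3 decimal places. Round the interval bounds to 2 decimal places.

The population standard deviation σ is known, so use a z-interval (standard normal critical value).

For 99% confidence, z* = 2.576 (from standard normal table)

Standard error: SE = σ/√n = 13/√64 = 1.625000

Margin of error: E = z* × SE = 2.576 × 1.625000 = 4.1860

Z-interval: x̄ ± E = 74 ± 4.1860 = (69.8140, 78.1860)

Rounded to 2 decimal places:

(69.81, 78.19)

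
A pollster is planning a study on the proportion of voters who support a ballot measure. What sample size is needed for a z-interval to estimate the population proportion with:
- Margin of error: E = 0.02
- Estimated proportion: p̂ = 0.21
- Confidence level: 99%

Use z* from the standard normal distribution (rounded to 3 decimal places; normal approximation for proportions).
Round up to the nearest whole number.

Using z* for proportion z-interval (normal approximation).

For 99% confidence, z* = 2.576 (from standard normal table)

Sample size formula for proportion z-interval: n = z*²p̂(1-p̂)/E²

n = 2.576² × 0.21 × 0.79 / 0.02²
  = 6.635776 × 0.1659 / 0.0004
  = 2752.1881

Round up to the nearest whole number: n = 2753

2753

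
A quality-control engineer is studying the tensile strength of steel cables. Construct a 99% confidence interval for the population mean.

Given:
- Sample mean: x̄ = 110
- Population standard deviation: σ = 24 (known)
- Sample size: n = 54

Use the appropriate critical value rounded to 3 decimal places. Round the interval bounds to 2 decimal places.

The population standard deviation σ is known, so use a z-interval (standard normal critical value).

For 99% confidence, z* = 2.576 (from standard normal table)

Standard error: SE = σ/√n = 24/√54 = 3.265986

Margin of error: E = z* × SE = 2.576 × 3.265986 = 8.4132

Z-interval: x̄ ± E = 110 ± 8.4132 = (101.5868, 118.4132)

Rounded to 2 decimal places:

(101.59, 118.41)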